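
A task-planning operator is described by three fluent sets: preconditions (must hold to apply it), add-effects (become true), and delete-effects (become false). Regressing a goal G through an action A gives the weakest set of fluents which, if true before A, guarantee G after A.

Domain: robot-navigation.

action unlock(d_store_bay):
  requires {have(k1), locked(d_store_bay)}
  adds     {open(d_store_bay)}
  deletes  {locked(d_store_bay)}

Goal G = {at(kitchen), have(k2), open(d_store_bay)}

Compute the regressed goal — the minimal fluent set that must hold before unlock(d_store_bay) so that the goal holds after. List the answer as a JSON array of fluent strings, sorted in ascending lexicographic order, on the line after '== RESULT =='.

Regress:
  G ∩ del = {}  (empty — regression defined)
  G \ add = {at(kitchen), have(k2), open(d_store_bay)} \ {open(d_store_bay)} = {at(kitchen), have(k2)}
  ∪ pre   = {at(kitchen), have(k2)} ∪ {have(k1), locked(d_store_bay)}
          = {at(kitchen), have(k1), have(k2), locked(d_store_bay)}

== RESULT ==
["at(kitchen)", "have(k1)", "have(k2)", "locked(d_store_bay)"]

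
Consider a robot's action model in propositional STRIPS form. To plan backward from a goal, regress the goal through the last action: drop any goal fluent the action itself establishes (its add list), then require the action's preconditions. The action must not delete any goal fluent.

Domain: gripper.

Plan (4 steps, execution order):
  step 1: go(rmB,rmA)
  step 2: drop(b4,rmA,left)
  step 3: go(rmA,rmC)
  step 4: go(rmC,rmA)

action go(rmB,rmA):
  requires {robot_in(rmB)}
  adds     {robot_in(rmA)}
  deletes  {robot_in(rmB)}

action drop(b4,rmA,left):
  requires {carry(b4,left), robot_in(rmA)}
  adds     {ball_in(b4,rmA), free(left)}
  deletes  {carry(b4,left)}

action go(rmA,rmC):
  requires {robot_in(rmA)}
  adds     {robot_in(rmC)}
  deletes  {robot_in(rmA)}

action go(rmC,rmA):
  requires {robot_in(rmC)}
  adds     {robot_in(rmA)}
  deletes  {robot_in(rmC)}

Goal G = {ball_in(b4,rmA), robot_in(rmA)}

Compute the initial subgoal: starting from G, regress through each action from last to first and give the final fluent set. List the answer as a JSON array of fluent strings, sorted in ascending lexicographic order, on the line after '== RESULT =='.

Regress step by step:
  through step 4 (go(rmC,rmA)): drop {robot_in(rmA)}, keep {ball_in(b4,rmA)}, require {robot_in(rmC)}
    → {ball_in(b4,rmA), robot_in(rmC)}
  through step 3 (go(rmA,rmC)): drop {robot_in(rmC)}, keep {ball_in(b4,rmA)}, require {robot_in(rmA)}
    → {ball_in(b4,rmA), robot_in(rmA)}
  through step 2 (drop(b4,rmA,left)): drop {ball_in(b4,rmA)}, keep {robot_in(rmA)}, require {carry(b4,left), robot_in(rmA)}
    → {carry(b4,left), robot_in(rmA)}
  through step 1 (go(rmB,rmA)): drop {robot_in(rmA)}, keep {carry(b4,left)}, require {robot_in(rmB)}
    → {carry(b4,left), robot_in(rmB)}

== RESULT ==
["carry(b4,left)", "robot_in(rmB)"]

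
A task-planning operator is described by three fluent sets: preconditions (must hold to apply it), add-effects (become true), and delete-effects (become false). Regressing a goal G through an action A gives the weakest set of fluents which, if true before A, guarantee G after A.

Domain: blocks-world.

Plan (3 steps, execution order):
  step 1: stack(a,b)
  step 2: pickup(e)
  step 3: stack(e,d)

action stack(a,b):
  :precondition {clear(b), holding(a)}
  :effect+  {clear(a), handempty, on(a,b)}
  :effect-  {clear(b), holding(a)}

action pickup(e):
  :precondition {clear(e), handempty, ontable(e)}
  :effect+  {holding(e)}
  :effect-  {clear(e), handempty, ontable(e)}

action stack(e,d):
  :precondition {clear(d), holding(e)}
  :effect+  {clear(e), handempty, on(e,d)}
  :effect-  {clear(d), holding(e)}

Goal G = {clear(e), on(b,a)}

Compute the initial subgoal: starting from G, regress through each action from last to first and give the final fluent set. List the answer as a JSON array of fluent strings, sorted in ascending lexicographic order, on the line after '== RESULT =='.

Work backward from the goal:
  through step 3 (stack(e,d)): drop {clear(e)}, keep {on(b,a)}, require {clear(d), holding(e)}
    → {clear(d), holding(e), on(b,a)}
  through step 2 (pickup(e)): drop {holding(e)}, keep {clear(d), on(b,a)}, require {clear(e), handempty, ontable(e)}
    → {clear(d), clear(e), handempty, on(b,a), ontable(e)}
  through step 1 (stack(a,b)): drop {handempty}, keep {clear(d), clear(e), on(b,a), ontable(e)}, require {clear(b), holding(a)}
    → {clear(b), clear(d), clear(e), holding(a), on(b,a), ontable(e)}

== RESULT ==
["clear(b)", "clear(d)", "clear(e)", "holding(a)", "on(b,a)", "ontable(e)"]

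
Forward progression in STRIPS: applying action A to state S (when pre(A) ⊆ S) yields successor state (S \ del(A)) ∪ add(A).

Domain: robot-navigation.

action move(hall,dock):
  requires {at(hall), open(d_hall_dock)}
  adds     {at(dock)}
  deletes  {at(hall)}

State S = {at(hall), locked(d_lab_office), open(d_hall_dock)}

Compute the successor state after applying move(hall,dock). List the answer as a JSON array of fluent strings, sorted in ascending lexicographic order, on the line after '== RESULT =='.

Progress:
  pre ⊆ S: {at(hall), open(d_hall_dock)} ⊆ S  — applicable
  S \ del = {locked(d_lab_office), open(d_hall_dock)}
  ∪ add   = {at(dock), locked(d_lab_office), open(d_hall_dock)}

== RESULT ==
["at(dock)", "locked(d_lab_office)", "open(d_hall_dock)"]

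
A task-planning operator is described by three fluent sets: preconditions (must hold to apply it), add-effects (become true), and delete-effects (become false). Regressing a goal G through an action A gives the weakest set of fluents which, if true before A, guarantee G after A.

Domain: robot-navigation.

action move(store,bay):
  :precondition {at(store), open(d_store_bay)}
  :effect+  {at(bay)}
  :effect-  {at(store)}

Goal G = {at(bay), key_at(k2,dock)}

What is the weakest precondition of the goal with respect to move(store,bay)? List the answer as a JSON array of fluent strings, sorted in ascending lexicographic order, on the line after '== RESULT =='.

Compute (G \ add) ∪ pre:
  G ∩ del = {}  (empty — regression defined)
  G \ add = {at(bay), key_at(k2,dock)} \ {at(bay)} = {key_at(k2,dock)}
  ∪ pre   = {key_at(k2,dock)} ∪ {at(store), open(d_store_bay)}
          = {at(store), key_at(k2,dock), open(d_store_bay)}

== RESULT ==
["at(store)", "key_at(k2,dock)", "open(d_store_bay)"]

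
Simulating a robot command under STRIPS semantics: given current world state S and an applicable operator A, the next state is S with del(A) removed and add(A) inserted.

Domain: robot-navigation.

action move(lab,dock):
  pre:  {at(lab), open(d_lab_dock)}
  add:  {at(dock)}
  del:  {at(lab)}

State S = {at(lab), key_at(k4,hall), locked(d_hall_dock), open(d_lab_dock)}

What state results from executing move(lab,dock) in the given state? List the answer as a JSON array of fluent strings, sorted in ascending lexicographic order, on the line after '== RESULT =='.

Compute (S \ del) ∪ add:
  pre ⊆ S: {at(lab), open(d_lab_dock)} ⊆ S  — applicable
  S \ del = {key_at(k4,hall), locked(d_hall_dock), open(d_lab_dock)}
  ∪ add   = {at(dock), key_at(k4,hall), locked(d_hall_dock), open(d_lab_dock)}

== RESULT ==
["at(dock)", "key_at(k4,hall)", "locked(d_hall_dock)", "open(d_lab_dock)"]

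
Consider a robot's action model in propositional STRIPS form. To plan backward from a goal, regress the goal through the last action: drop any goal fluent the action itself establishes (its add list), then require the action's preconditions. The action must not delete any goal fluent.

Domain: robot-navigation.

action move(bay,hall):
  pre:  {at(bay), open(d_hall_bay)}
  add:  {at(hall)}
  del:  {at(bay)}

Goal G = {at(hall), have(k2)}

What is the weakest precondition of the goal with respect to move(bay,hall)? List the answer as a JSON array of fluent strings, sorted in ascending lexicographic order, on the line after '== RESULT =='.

Regress:
  G ∩ del = {}  (empty — regression defined)
  G \ add = {at(hall), have(k2)} \ {at(hall)} = {have(k2)}
  ∪ pre   = {have(k2)} ∪ {at(bay), open(d_hall_bay)}
          = {at(bay), have(k2), open(d_hall_bay)}

== RESULT ==
["at(bay)", "have(k2)", "open(d_hall_bay)"]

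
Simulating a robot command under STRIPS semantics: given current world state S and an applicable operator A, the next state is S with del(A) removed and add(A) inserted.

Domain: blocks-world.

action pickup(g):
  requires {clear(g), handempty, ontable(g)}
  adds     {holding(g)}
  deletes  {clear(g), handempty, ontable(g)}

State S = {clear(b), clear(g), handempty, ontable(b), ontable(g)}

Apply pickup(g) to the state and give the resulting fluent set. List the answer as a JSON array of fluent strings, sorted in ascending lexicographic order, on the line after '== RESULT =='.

Progress:
  pre ⊆ S: {clear(g), handempty, ontable(g)} ⊆ S  — applicable
  S \ del = {clear(b), ontable(b)}
  ∪ add   = {clear(b), holding(g), ontable(b)}

== RESULT ==
["clear(b)", "holding(g)", "ontable(b)"]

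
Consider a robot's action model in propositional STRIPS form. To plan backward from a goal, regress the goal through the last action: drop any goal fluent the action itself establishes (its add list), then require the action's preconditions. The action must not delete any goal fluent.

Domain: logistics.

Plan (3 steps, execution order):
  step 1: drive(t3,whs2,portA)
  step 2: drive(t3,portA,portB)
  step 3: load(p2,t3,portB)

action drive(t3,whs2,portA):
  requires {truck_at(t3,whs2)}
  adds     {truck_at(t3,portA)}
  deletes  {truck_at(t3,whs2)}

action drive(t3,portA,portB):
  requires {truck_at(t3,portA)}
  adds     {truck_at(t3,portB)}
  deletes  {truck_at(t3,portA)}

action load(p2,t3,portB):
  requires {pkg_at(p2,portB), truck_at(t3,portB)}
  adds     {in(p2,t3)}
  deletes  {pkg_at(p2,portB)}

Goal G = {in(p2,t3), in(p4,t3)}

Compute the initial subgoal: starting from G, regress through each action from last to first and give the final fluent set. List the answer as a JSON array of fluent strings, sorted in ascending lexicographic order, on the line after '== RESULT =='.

Regress step by step:
  through step 3 (load(p2,t3,portB)): drop {in(p2,t3)}, keep {in(p4,t3)}, require {pkg_at(p2,portB), truck_at(t3,portB)}
    → {in(p4,t3), pkg_at(p2,portB), truck_at(t3,portB)}
  through step 2 (drive(t3,portA,portB)): drop {truck_at(t3,portB)}, keep {in(p4,t3), pkg_at(p2,portB)}, require {truck_at(t3,portA)}
    → {in(p4,t3), pkg_at(p2,portB), truck_at(t3,portA)}
  through step 1 (drive(t3,whs2,portA)): drop {truck_at(t3,portA)}, keep {in(p4,t3), pkg_at(p2,portB)}, require {truck_at(t3,whs2)}
    → {in(p4,t3), pkg_at(p2,portB), truck_at(t3,whs2)}

== RESULT ==
["in(p4,t3)", "pkg_at(p2,portB)", "truck_at(t3,whs2)"]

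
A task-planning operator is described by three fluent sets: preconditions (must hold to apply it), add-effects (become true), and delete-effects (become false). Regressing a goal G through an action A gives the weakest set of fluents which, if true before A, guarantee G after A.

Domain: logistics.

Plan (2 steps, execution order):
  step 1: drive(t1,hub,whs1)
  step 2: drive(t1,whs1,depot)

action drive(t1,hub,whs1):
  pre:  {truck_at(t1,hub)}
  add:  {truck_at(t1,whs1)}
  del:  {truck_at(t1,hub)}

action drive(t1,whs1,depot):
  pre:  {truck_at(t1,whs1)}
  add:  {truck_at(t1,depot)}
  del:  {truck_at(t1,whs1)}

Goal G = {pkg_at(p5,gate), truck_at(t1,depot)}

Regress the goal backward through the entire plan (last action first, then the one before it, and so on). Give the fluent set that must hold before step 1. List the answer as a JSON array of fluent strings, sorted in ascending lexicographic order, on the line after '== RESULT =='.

Work backward from the goal:
  through step 2 (drive(t1,whs1,depot)): drop {truck_at(t1,depot)}, keep {pkg_at(p5,gate)}, require {truck_at(t1,whs1)}
    → {pkg_at(p5,gate), truck_at(t1,whs1)}
  through step 1 (drive(t1,hub,whs1)): drop {truck_at(t1,whs1)}, keep {pkg_at(p5,gate)}, require {truck_at(t1,hub)}
    → {pkg_at(p5,gate), truck_at(t1,hub)}

== RESULT ==
["pkg_at(p5,gate)", "truck_at(t1,hub)"]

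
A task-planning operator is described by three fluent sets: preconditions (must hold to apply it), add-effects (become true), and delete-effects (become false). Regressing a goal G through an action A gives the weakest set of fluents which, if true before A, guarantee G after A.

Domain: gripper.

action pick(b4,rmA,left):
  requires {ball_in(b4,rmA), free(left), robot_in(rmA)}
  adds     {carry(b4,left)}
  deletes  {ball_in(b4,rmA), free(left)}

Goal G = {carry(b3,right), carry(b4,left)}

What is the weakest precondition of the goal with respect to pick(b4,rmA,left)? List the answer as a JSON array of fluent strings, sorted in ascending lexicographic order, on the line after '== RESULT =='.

Compute (G \ add) ∪ pre:
  G ∩ del = {}  (empty — regression defined)
  G \ add = {carry(b3,right), carry(b4,left)} \ {carry(b4,left)} = {carry(b3,right)}
  ∪ pre   = {carry(b3,right)} ∪ {ball_in(b4,rmA), free(left), robot_in(rmA)}
          = {ball_in(b4,rmA), carry(b3,right), free(left), robot_in(rmA)}

== RESULT ==
["ball_in(b4,rmA)", "carry(b3,right)", "free(left)", "robot_in(rmA)"]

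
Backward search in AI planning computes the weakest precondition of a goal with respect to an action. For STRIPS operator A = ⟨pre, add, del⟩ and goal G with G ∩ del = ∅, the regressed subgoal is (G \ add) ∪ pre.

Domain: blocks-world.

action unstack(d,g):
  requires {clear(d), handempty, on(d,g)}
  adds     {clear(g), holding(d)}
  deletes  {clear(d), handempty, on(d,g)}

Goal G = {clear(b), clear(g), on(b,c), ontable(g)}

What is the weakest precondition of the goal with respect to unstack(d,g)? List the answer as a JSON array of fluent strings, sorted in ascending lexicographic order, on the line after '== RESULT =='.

Regress:
  G ∩ del = {}  (empty — regression defined)
  G \ add = {clear(b), clear(g), on(b,c), ontable(g)} \ {clear(g), holding(d)} = {clear(b), on(b,c), ontable(g)}
  ∪ pre   = {clear(b), on(b,c), ontable(g)} ∪ {clear(d), handempty, on(d,g)}
          = {clear(b), clear(d), handempty, on(b,c), on(d,g), ontable(g)}

== RESULT ==
["clear(b)", "clear(d)", "handempty", "on(b,c)", "on(d,g)", "ontable(g)"]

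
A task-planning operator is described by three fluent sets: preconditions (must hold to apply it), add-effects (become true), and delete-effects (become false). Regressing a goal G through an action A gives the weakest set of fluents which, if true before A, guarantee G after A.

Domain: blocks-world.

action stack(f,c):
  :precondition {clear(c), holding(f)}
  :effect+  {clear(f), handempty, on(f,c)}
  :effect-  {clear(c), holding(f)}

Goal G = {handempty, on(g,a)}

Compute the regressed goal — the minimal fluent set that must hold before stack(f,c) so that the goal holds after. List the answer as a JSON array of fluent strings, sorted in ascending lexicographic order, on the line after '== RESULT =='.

Compute (G \ add) ∪ pre:
  G ∩ del = {}  (empty — regression defined)
  G \ add = {handempty, on(g,a)} \ {clear(f), handempty, on(f,c)} = {on(g,a)}
  ∪ pre   = {on(g,a)} ∪ {clear(c), holding(f)}
          = {clear(c), holding(f), on(g,a)}

== RESULT ==
["clear(c)", "holding(f)", "on(g,a)"]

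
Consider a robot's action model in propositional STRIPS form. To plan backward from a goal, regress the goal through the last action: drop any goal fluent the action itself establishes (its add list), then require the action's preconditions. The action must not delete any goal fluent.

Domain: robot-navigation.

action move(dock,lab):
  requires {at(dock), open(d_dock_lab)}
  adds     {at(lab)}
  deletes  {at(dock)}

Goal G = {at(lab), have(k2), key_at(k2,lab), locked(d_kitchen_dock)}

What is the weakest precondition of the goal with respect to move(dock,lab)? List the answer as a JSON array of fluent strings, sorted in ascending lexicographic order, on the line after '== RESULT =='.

Regress:
  G ∩ del = {}  (empty — regression defined)
  G \ add = {at(lab), have(k2), key_at(k2,lab), locked(d_kitchen_dock)} \ {at(lab)} = {have(k2), key_at(k2,lab), locked(d_kitchen_dock)}
  ∪ pre   = {have(k2), key_at(k2,lab), locked(d_kitchen_dock)} ∪ {at(dock), open(d_dock_lab)}
          = {at(dock), have(k2), key_at(k2,lab), locked(d_kitchen_dock), open(d_dock_lab)}

== RESULT ==
["at(dock)", "have(k2)", "key_at(k2,lab)", "locked(d_kitchen_dock)", "open(d_dock_lab)"]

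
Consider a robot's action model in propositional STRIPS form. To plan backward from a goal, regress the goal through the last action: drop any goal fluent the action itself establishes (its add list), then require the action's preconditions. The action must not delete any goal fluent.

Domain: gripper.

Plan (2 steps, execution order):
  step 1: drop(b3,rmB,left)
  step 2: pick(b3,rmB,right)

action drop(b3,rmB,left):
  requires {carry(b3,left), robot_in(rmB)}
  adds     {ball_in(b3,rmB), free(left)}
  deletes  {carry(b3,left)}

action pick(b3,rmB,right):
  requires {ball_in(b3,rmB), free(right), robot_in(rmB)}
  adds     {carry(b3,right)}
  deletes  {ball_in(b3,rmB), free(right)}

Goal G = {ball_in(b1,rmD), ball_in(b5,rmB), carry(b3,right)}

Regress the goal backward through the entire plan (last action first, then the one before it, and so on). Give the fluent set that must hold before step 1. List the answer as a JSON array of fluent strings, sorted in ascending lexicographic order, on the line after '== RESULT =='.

Regress step by step:
  through step 2 (pick(b3,rmB,right)): drop {carry(b3,right)}, keep {ball_in(b1,rmD), ball_in(b5,rmB)}, require {ball_in(b3,rmB), free(right), robot_in(rmB)}
    → {ball_in(b1,rmD), ball_in(b3,rmB), ball_in(b5,rmB), free(right), robot_in(rmB)}
  through step 1 (drop(b3,rmB,left)): drop {ball_in(b3,rmB)}, keep {ball_in(b1,rmD), ball_in(b5,rmB), free(right), robot_in(rmB)}, require {carry(b3,left), robot_in(rmB)}
    → {ball_in(b1,rmD), ball_in(b5,rmB), carry(b3,left), free(right), robot_in(rmB)}

== RESULT ==
["ball_in(b1,rmD)", "ball_in(b5,rmB)", "carry(b3,left)", "free(right)", "robot_in(rmB)"]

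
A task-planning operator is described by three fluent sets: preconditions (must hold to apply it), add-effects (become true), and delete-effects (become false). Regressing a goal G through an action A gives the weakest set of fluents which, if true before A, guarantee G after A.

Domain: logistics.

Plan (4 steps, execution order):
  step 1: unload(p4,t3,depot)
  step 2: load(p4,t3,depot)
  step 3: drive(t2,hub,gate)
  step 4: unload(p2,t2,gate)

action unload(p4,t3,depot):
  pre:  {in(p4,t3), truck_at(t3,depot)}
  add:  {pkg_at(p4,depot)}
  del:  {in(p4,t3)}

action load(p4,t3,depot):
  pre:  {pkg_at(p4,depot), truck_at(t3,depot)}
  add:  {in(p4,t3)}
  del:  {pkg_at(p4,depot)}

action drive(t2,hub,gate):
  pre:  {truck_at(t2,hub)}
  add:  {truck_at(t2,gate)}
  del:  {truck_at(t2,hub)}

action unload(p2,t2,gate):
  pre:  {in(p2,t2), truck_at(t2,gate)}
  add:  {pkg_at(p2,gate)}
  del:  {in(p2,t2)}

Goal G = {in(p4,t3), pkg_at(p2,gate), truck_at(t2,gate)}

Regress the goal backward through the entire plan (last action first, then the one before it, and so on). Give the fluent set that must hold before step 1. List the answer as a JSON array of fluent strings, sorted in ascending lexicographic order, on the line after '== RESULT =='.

Work backward from the goal:
  through step 4 (unload(p2,t2,gate)): drop {pkg_at(p2,gate)}, keep {in(p4,t3), truck_at(t2,gate)}, require {in(p2,t2), truck_at(t2,gate)}
    → {in(p2,t2), in(p4,t3), truck_at(t2,gate)}
  through step 3 (drive(t2,hub,gate)): drop {truck_at(t2,gate)}, keep {in(p2,t2), in(p4,t3)}, require {truck_at(t2,hub)}
    → {in(p2,t2), in(p4,t3), truck_at(t2,hub)}
  through step 2 (load(p4,t3,depot)): drop {in(p4,t3)}, keep {in(p2,t2), truck_at(t2,hub)}, require {pkg_at(p4,depot), truck_at(t3,depot)}
    → {in(p2,t2), pkg_at(p4,depot), truck_at(t2,hub), truck_at(t3,depot)}
  through step 1 (unload(p4,t3,depot)): drop {pkg_at(p4,depot)}, keep {in(p2,t2), truck_at(t2,hub), truck_at(t3,depot)}, require {in(p4,t3), truck_at(t3,depot)}
    → {in(p2,t2), in(p4,t3), truck_at(t2,hub), truck_at(t3,depot)}

== RESULT ==
["in(p2,t2)", "in(p4,t3)", "truck_at(t2,hub)", "truck_at(t3,depot)"]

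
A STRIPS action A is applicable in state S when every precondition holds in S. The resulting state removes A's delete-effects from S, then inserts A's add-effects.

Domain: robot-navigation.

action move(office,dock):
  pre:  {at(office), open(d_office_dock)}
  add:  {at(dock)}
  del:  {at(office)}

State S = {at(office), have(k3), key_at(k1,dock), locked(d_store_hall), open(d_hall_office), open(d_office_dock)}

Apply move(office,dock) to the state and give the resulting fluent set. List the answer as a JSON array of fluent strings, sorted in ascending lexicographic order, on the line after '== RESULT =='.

Progress:
  pre ⊆ S: {at(office), open(d_office_dock)} ⊆ S  — applicable
  S \ del = {have(k3), key_at(k1,dock), locked(d_store_hall), open(d_hall_office), open(d_office_dock)}
  ∪ add   = {at(dock), have(k3), key_at(k1,dock), locked(d_store_hall), open(d_hall_office), open(d_office_dock)}

== RESULT ==
["at(dock)", "have(k3)", "key_at(k1,dock)", "locked(d_store_hall)", "open(d_hall_office)", "open(d_office_dock)"]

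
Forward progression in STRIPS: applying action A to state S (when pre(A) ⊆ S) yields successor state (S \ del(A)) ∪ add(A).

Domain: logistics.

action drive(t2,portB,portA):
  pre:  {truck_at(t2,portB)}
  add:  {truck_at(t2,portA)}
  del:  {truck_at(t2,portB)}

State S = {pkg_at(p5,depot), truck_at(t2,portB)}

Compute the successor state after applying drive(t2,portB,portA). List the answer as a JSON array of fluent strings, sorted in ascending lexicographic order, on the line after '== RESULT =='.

Compute (S \ del) ∪ add:
  pre ⊆ S: {truck_at(t2,portB)} ⊆ S  — applicable
  S \ del = {pkg_at(p5,depot)}
  ∪ add   = {pkg_at(p5,depot), truck_at(t2,portA)}

== RESULT ==
["pkg_at(p5,depot)", "truck_at(t2,portA)"]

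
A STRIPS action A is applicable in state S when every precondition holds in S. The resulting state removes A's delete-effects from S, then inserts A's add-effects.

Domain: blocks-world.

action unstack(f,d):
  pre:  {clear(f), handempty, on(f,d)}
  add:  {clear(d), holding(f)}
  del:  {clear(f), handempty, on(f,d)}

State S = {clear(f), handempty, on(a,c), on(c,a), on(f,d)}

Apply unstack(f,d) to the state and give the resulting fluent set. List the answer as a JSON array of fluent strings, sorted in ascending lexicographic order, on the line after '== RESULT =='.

Progress:
  pre ⊆ S: {clear(f), handempty, on(f,d)} ⊆ S  — applicable
  S \ del = {on(a,c), on(c,a)}
  ∪ add   = {clear(d), holding(f), on(a,c), on(c,a)}

== RESULT ==
["clear(d)", "holding(f)", "on(a,c)", "on(c,a)"]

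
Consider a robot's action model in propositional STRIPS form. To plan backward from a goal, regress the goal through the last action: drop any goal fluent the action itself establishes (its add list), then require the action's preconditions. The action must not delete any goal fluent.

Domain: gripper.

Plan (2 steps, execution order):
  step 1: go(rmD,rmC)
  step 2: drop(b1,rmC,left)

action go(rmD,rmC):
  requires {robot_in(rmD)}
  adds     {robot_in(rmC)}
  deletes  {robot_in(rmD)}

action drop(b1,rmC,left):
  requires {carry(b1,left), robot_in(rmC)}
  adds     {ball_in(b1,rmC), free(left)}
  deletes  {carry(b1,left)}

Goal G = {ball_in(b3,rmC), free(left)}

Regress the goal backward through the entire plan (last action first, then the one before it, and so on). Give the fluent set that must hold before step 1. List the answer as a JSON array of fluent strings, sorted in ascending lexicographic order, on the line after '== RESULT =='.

Work backward from the goal:
  through step 2 (drop(b1,rmC,left)): drop {free(left)}, keep {ball_in(b3,rmC)}, require {carry(b1,left), robot_in(rmC)}
    → {ball_in(b3,rmC), carry(b1,left), robot_in(rmC)}
  through step 1 (go(rmD,rmC)): drop {robot_in(rmC)}, keep {ball_in(b3,rmC), carry(b1,left)}, require {robot_in(rmD)}
    → {ball_in(b3,rmC), carry(b1,left), robot_in(rmD)}

== RESULT ==
["ball_in(b3,rmC)", "carry(b1,left)", "robot_in(rmD)"]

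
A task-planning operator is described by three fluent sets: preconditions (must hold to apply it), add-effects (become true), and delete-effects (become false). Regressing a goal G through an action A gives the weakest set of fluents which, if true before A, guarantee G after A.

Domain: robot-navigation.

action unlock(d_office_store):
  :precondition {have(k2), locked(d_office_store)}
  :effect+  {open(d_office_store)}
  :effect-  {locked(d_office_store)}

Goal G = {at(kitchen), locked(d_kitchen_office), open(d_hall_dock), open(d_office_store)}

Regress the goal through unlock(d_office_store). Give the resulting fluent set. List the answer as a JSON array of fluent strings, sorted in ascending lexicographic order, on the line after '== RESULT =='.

Compute (G \ add) ∪ pre:
  G ∩ del = {}  (empty — regression defined)
  G \ add = {at(kitchen), locked(d_kitchen_office), open(d_hall_dock), open(d_office_store)} \ {open(d_office_store)} = {at(kitchen), locked(d_kitchen_office), open(d_hall_dock)}
  ∪ pre   = {at(kitchen), locked(d_kitchen_office), open(d_hall_dock)} ∪ {have(k2), locked(d_office_store)}
          = {at(kitchen), have(k2), locked(d_kitchen_office), locked(d_office_store), open(d_hall_dock)}

== RESULT ==
["at(kitchen)", "have(k2)", "locked(d_kitchen_office)", "locked(d_office_store)", "open(d_hall_dock)"]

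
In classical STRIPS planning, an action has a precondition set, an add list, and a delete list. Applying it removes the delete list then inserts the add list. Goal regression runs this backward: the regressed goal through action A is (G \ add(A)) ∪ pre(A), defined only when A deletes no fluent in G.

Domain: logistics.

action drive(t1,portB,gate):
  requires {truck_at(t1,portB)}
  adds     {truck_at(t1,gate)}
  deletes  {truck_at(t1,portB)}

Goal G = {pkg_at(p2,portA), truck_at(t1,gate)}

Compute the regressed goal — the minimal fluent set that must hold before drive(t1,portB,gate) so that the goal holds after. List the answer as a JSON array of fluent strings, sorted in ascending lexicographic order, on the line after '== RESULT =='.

Regress:
  G ∩ del = {}  (empty — regression defined)
  G \ add = {pkg_at(p2,portA), truck_at(t1,gate)} \ {truck_at(t1,gate)} = {pkg_at(p2,portA)}
  ∪ pre   = {pkg_at(p2,portA)} ∪ {truck_at(t1,portB)}
          = {pkg_at(p2,portA), truck_at(t1,portB)}

== RESULT ==
["pkg_at(p2,portA)", "truck_at(t1,portB)"]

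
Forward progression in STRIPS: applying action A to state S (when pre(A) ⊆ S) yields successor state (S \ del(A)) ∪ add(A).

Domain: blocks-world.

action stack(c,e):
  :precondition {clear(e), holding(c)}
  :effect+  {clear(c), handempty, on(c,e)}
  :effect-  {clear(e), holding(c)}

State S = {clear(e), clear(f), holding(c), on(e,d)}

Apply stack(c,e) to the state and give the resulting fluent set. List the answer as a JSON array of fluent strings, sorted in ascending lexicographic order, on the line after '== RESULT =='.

Progress:
  pre ⊆ S: {clear(e), holding(c)} ⊆ S  — applicable
  S \ del = {clear(f), on(e,d)}
  ∪ add   = {clear(c), clear(f), handempty, on(c,e), on(e,d)}

== RESULT ==
["clear(c)", "clear(f)", "handempty", "on(c,e)", "on(e,d)"]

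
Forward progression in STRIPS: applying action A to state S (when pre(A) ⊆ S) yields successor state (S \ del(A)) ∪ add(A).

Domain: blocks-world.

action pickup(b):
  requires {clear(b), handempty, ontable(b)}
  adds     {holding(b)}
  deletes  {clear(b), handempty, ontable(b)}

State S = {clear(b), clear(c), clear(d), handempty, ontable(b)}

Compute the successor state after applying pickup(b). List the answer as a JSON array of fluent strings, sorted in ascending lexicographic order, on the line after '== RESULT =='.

Progress:
  pre ⊆ S: {clear(b), handempty, ontable(b)} ⊆ S  — applicable
  S \ del = {clear(c), clear(d)}
  ∪ add   = {clear(c), clear(d), holding(b)}

== RESULT ==
["clear(c)", "clear(d)", "holding(b)"]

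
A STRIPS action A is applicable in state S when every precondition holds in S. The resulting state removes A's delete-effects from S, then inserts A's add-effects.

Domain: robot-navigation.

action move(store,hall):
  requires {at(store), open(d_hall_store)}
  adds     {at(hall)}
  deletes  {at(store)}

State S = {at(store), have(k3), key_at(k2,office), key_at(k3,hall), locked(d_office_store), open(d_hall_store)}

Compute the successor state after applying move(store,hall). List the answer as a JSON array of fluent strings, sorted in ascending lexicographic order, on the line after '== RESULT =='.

Compute (S \ del) ∪ add:
  pre ⊆ S: {at(store), open(d_hall_store)} ⊆ S  — applicable
  S \ del = {have(k3), key_at(k2,office), key_at(k3,hall), locked(d_office_store), open(d_hall_store)}
  ∪ add   = {at(hall), have(k3), key_at(k2,office), key_at(k3,hall), locked(d_office_store), open(d_hall_store)}

== RESULT ==
["at(hall)", "have(k3)", "key_at(k2,office)", "key_at(k3,hall)", "locked(d_office_store)", "open(d_hall_store)"]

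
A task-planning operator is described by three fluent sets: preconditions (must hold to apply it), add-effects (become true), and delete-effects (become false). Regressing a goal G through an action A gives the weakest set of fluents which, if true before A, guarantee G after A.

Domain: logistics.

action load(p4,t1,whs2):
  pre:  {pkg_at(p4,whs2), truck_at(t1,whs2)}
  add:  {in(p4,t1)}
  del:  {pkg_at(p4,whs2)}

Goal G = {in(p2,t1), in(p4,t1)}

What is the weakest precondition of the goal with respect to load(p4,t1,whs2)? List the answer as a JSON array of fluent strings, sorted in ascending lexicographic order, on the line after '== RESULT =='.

Compute (G \ add) ∪ pre:
  G ∩ del = {}  (empty — regression defined)
  G \ add = {in(p2,t1), in(p4,t1)} \ {in(p4,t1)} = {in(p2,t1)}
  ∪ pre   = {in(p2,t1)} ∪ {pkg_at(p4,whs2), truck_at(t1,whs2)}
          = {in(p2,t1), pkg_at(p4,whs2), truck_at(t1,whs2)}

== RESULT ==
["in(p2,t1)", "pkg_at(p4,whs2)", "truck_at(t1,whs2)"]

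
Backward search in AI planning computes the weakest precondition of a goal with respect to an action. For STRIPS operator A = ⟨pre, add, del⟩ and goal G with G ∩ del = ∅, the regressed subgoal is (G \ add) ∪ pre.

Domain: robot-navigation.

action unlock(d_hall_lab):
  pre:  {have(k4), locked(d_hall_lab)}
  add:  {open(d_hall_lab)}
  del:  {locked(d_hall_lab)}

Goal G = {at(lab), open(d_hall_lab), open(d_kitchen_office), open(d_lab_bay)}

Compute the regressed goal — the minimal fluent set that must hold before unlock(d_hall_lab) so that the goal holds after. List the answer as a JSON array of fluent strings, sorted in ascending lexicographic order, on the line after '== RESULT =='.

Regress:
  G ∩ del = {}  (empty — regression defined)
  G \ add = {at(lab), open(d_hall_lab), open(d_kitchen_office), open(d_lab_bay)} \ {open(d_hall_lab)} = {at(lab), open(d_kitchen_office), open(d_lab_bay)}
  ∪ pre   = {at(lab), open(d_kitchen_office), open(d_lab_bay)} ∪ {have(k4), locked(d_hall_lab)}
          = {at(lab), have(k4), locked(d_hall_lab), open(d_kitchen_office), open(d_lab_bay)}

== RESULT ==
["at(lab)", "have(k4)", "locked(d_hall_lab)", "open(d_kitchen_office)", "open(d_lab_bay)"]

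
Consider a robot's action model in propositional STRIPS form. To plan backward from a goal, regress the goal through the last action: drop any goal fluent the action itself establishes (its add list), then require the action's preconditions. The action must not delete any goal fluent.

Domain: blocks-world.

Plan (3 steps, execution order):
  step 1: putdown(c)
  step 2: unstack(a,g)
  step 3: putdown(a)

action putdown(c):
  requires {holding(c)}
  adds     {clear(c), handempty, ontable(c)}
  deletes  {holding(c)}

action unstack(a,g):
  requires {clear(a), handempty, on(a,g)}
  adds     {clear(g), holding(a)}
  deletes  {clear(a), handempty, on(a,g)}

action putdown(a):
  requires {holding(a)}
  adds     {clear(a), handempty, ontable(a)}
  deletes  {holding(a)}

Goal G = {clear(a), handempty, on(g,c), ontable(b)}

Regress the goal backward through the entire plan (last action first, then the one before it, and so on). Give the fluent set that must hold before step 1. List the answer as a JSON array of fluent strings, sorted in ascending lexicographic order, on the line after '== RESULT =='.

Regress step by step:
  through step 3 (putdown(a)): drop {clear(a), handempty}, keep {on(g,c), ontable(b)}, require {holding(a)}
    → {holding(a), on(g,c), ontable(b)}
  through step 2 (unstack(a,g)): drop {holding(a)}, keep {on(g,c), ontable(b)}, require {clear(a), handempty, on(a,g)}
    → {clear(a), handempty, on(a,g), on(g,c), ontable(b)}
  through step 1 (putdown(c)): drop {handempty}, keep {clear(a), on(a,g), on(g,c), ontable(b)}, require {holding(c)}
    → {clear(a), holding(c), on(a,g), on(g,c), ontable(b)}

== RESULT ==
["clear(a)", "holding(c)", "on(a,g)", "on(g,c)", "ontable(b)"]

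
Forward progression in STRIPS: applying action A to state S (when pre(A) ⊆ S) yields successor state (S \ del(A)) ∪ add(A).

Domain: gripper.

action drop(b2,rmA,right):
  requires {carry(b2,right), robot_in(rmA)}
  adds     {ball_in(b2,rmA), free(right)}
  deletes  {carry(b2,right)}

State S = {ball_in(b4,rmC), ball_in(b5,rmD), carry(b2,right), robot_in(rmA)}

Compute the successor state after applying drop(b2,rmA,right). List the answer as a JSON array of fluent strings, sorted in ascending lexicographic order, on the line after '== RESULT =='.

Compute (S \ del) ∪ add:
  pre ⊆ S: {carry(b2,right), robot_in(rmA)} ⊆ S  — applicable
  S \ del = {ball_in(b4,rmC), ball_in(b5,rmD), robot_in(rmA)}
  ∪ add   = {ball_in(b2,rmA), ball_in(b4,rmC), ball_in(b5,rmD), free(right), robot_in(rmA)}

== RESULT ==
["ball_in(b2,rmA)", "ball_in(b4,rmC)", "ball_in(b5,rmD)", "free(right)", "robot_in(rmA)"]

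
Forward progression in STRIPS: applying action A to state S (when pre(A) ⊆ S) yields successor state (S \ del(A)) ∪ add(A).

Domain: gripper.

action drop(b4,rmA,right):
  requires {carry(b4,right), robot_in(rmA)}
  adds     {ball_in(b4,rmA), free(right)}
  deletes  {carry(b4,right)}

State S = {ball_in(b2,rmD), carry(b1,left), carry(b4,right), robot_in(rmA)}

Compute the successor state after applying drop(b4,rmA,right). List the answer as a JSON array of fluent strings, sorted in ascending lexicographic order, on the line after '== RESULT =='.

Progress:
  pre ⊆ S: {carry(b4,right), robot_in(rmA)} ⊆ S  — applicable
  S \ del = {ball_in(b2,rmD), carry(b1,left), robot_in(rmA)}
  ∪ add   = {ball_in(b2,rmD), ball_in(b4,rmA), carry(b1,left), free(right), robot_in(rmA)}

== RESULT ==
["ball_in(b2,rmD)", "ball_in(b4,rmA)", "carry(b1,left)", "free(right)", "robot_in(rmA)"]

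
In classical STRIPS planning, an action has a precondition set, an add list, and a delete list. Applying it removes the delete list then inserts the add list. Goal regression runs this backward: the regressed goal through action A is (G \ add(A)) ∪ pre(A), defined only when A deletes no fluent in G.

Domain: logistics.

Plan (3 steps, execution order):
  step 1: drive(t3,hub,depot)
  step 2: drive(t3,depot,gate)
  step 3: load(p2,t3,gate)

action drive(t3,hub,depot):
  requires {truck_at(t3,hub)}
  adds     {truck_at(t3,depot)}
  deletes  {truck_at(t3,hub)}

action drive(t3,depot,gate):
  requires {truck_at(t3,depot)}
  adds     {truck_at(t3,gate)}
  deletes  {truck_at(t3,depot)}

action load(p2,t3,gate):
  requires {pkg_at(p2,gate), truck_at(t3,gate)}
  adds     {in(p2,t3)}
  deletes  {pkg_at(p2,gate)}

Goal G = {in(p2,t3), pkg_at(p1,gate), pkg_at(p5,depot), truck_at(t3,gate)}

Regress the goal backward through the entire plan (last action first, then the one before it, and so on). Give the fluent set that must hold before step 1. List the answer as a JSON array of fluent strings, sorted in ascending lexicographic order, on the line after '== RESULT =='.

Work backward from the goal:
  through step 3 (load(p2,t3,gate)): drop {in(p2,t3)}, keep {pkg_at(p1,gate), pkg_at(p5,depot), truck_at(t3,gate)}, require {pkg_at(p2,gate), truck_at(t3,gate)}
    → {pkg_at(p1,gate), pkg_at(p2,gate), pkg_at(p5,depot), truck_at(t3,gate)}
  through step 2 (drive(t3,depot,gate)): drop {truck_at(t3,gate)}, keep {pkg_at(p1,gate), pkg_at(p2,gate), pkg_at(p5,depot)}, require {truck_at(t3,depot)}
    → {pkg_at(p1,gate), pkg_at(p2,gate), pkg_at(p5,depot), truck_at(t3,depot)}
  through step 1 (drive(t3,hub,depot)): drop {truck_at(t3,depot)}, keep {pkg_at(p1,gate), pkg_at(p2,gate), pkg_at(p5,depot)}, require {truck_at(t3,hub)}
    → {pkg_at(p1,gate), pkg_at(p2,gate), pkg_at(p5,depot), truck_at(t3,hub)}

== RESULT ==
["pkg_at(p1,gate)", "pkg_at(p2,gate)", "pkg_at(p5,depot)", "truck_at(t3,hub)"]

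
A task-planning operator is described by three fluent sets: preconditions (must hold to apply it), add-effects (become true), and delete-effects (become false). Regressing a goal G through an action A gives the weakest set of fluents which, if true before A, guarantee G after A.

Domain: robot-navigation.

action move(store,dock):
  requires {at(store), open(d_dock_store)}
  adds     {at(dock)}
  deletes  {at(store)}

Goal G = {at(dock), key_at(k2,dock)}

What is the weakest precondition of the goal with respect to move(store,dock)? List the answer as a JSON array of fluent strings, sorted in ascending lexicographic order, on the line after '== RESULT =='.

Regress:
  G ∩ del = {}  (empty — regression defined)
  G \ add = {at(dock), key_at(k2,dock)} \ {at(dock)} = {key_at(k2,dock)}
  ∪ pre   = {key_at(k2,dock)} ∪ {at(store), open(d_dock_store)}
          = {at(store), key_at(k2,dock), open(d_dock_store)}

== RESULT ==
["at(store)", "key_at(k2,dock)", "open(d_dock_store)"]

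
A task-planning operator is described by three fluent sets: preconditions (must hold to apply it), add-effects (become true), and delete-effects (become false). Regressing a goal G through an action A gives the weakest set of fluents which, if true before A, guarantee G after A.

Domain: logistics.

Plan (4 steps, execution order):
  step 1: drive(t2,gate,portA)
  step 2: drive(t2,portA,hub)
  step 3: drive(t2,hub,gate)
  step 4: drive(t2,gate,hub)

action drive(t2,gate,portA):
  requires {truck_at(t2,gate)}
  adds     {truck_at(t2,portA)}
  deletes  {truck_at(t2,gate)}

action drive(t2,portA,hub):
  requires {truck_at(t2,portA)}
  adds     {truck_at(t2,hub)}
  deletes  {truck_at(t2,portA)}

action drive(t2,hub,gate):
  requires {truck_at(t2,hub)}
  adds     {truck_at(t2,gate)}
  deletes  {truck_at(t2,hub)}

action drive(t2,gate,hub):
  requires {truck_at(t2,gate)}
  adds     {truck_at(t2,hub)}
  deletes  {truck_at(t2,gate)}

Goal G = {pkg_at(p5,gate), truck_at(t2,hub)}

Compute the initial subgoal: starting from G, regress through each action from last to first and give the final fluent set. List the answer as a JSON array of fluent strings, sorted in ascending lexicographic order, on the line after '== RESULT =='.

Regress step by step:
  through step 4 (drive(t2,gate,hub)): drop {truck_at(t2,hub)}, keep {pkg_at(p5,gate)}, require {truck_at(t2,gate)}
    → {pkg_at(p5,gate), truck_at(t2,gate)}
  through step 3 (drive(t2,hub,gate)): drop {truck_at(t2,gate)}, keep {pkg_at(p5,gate)}, require {truck_at(t2,hub)}
    → {pkg_at(p5,gate), truck_at(t2,hub)}
  through step 2 (drive(t2,portA,hub)): drop {truck_at(t2,hub)}, keep {pkg_at(p5,gate)}, require {truck_at(t2,portA)}
    → {pkg_at(p5,gate), truck_at(t2,portA)}
  through step 1 (drive(t2,gate,portA)): drop {truck_at(t2,portA)}, keep {pkg_at(p5,gate)}, require {truck_at(t2,gate)}
    → {pkg_at(p5,gate), truck_at(t2,gate)}

== RESULT ==
["pkg_at(p5,gate)", "truck_at(t2,gate)"]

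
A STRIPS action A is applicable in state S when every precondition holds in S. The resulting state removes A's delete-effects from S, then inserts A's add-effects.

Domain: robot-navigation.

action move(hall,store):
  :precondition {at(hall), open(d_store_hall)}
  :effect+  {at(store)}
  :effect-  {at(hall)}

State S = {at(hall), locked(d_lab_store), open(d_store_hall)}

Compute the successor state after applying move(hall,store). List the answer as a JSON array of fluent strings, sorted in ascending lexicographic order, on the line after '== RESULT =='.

Progress:
  pre ⊆ S: {at(hall), open(d_store_hall)} ⊆ S  — applicable
  S \ del = {locked(d_lab_store), open(d_store_hall)}
  ∪ add   = {at(store), locked(d_lab_store), open(d_store_hall)}

== RESULT ==
["at(store)", "locked(d_lab_store)", "open(d_store_hall)"]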